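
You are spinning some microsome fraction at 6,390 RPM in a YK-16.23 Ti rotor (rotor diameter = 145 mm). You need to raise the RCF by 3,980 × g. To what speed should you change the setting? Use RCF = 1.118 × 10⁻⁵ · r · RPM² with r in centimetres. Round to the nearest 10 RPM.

N₂ ≈ 9480 RPM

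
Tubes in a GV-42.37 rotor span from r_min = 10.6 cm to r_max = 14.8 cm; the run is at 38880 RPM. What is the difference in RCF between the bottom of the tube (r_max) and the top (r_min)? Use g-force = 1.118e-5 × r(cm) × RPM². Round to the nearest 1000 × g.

RCF_max = 1.118 × 10⁻⁵ × 14.8 × (38880)² = 1.118 × 10⁻⁵ × 14.8 × 1,511,654,400 ≈ 250,124.4 × g
RCF_min = 1.118 × 10⁻⁵ × 10.6 × (38880)² = 1.118 × 10⁻⁵ × 10.6 × 1,511,654,400 ≈ 179,143.1 × g
ΔRCF = 250,124.4 − 179,143.1 = 70,981.3

≈ 71000 x g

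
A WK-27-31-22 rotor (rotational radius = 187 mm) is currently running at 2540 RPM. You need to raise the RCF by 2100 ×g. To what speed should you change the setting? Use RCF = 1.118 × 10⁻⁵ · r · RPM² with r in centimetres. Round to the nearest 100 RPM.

r = 187 mm = 18.7 cm
Current RCF = 1.118 × 10⁻⁵ × 18.7 × (2540)² = 1.118 × 10⁻⁵ × 18.7 × 6,451,600 ≈ 1,348.8 × g
Target RCF = 1,348.8 + 2,100 = 3,448.8 × g
N² = 3,448.8 / (20.9066 × 10⁻⁵) = 16,496,226
N ≈ √16,496,226 ≈ 4,061.6

4100 RPM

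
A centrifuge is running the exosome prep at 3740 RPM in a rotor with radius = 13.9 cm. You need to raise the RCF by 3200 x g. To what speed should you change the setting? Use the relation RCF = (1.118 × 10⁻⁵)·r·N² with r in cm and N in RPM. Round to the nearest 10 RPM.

≈ 5880 RPM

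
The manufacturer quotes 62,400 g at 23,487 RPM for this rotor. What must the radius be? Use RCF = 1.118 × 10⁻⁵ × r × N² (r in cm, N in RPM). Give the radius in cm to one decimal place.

10.1 cm

RCF = 1.118 × 10⁻⁵ × r × N²
62400 = 1.118 × 10⁻⁵ × r × (23487)²
r = 62400 / (1.118 × 10⁻⁵ × 551,639,169) = 62400 / 6167.326 ≈ 10.118 cm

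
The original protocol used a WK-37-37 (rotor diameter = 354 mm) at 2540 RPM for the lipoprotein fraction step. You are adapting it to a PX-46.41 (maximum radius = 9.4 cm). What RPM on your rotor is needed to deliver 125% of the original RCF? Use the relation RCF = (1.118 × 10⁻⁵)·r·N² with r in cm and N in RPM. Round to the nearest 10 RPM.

3900 RPM

Original rotor: r = 354 mm / 2 = 177 mm = 17.7 cm
RCF_original = 1.118 × 10⁻⁵ × 17.7 × (2540)² = 1.118 × 10⁻⁵ × 17.7 × 6,451,600 ≈ 1,276.7 × g
Target RCF = 1.25 × 1,276.7 ≈ 1,595.9 × g
1,595.9 = 1.118 × 10⁻⁵ × 9.4 × N²
N² = 1,595.9 / (10.5092 × 10⁻⁵) = 15,185,742
N ≈ √15,185,742 ≈ 3,896.9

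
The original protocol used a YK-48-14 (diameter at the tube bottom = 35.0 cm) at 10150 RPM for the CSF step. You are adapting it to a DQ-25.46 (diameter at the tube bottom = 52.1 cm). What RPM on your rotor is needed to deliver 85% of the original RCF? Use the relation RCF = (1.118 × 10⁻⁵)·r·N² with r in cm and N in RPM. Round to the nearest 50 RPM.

7650 RPM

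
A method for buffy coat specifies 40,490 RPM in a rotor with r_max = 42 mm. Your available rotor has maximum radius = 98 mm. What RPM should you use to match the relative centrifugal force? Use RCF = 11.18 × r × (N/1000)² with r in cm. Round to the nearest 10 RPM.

Original rotor: r = 42 mm = 4.2 cm
RCF_original = 11.18 × 4.2 × (40.49)² = 11.18 × 4.2 × 1,639.4401 ≈ 76,981.5 × g
Your rotor: r = 98 mm = 9.8 cm
76,981.5 = 11.18 × 9.8 × (N/1000)²
(N/1000)² = 76,981.5 / 109.564 = 702.6167
N = 1000 × √702.6167 ≈ 26,506.9

≈ 26510 RPM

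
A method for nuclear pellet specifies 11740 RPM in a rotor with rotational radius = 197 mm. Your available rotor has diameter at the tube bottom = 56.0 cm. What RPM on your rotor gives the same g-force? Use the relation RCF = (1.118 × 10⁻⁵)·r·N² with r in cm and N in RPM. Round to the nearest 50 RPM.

≈ 9850 RPM

Original rotor: r = 197 mm = 19.7 cm
RCF = 1.118 × 10⁻⁵ × r × N²
RCF_original = 1.118 × 10⁻⁵ × 19.7 × (11740)² = 1.118 × 10⁻⁵ × 19.7 × 137,827,600 ≈ 30,356 × g
Your rotor: r = 56.0 / 2 = 28 cm
30,356 = 1.118 × 10⁻⁵ × 28 × N²
N² = 30,356 / (31.304 × 10⁻⁵) = 96,971,633
N ≈ √96,971,633 ≈ 9,847.4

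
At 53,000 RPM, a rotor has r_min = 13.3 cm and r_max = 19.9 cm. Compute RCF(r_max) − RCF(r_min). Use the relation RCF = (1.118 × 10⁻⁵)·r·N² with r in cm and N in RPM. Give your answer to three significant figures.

≈ 207000 x g

RCF_max = 1.118 × 10⁻⁵ × 19.9 × (53000)² = 1.118 × 10⁻⁵ × 19.9 × 2,809,000,000 ≈ 624,951.9 × g
RCF_min = 1.118 × 10⁻⁵ × 13.3 × (53000)² = 1.118 × 10⁻⁵ × 13.3 × 2,809,000,000 ≈ 417,681.4 × g
ΔRCF = 624,951.9 − 417,681.4 = 207,270.5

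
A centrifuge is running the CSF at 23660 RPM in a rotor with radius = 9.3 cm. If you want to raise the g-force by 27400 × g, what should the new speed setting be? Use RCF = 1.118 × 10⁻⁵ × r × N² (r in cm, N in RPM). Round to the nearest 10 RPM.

28690 RPM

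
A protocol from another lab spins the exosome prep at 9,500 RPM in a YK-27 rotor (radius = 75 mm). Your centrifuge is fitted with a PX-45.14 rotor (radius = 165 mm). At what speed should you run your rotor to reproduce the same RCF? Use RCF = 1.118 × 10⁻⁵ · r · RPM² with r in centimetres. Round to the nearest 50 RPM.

Original rotor: r = 75 mm = 7.5 cm
RCF_original = 1.118 × 10⁻⁵ × 7.5 × (9500)² = 1.118 × 10⁻⁵ × 7.5 × 90,250,000 ≈ 7,567.5 × g
Your rotor: r = 165 mm = 16.5 cm
7,567.5 = 1.118 × 10⁻⁵ × 16.5 × N²
N² = 7,567.5 / (18.447 × 10⁻⁵) = 41,022,931
N ≈ √41,022,931 ≈ 6,404.9

6400 RPM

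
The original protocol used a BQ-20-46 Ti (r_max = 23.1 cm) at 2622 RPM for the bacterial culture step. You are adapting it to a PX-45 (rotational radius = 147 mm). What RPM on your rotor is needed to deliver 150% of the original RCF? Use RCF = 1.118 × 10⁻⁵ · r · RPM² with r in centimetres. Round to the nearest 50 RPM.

RCF_original = 1.118 × 10⁻⁵ × 23.1 × (2622)² = 1.118 × 10⁻⁵ × 23.1 × 6,874,884 ≈ 1,775.5 × g
Target RCF = 1.5 × 1,775.5 ≈ 2,663.2 × g
Your rotor: r = 147 mm = 14.7 cm
2,663.2 = 1.118 × 10⁻⁵ × 14.7 × N²
N² = 2,663.2 / (16.4346 × 10⁻⁵) = 16,204,836
N ≈ √16,204,836 ≈ 4,025.5

≈ 4050 RPM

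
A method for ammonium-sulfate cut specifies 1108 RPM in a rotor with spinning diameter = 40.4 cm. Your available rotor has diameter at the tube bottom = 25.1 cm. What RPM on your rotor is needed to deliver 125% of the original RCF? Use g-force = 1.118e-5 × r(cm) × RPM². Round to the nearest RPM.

Original rotor: r = 40.4 / 2 = 20.2 cm
RCF_original = 1.118 × 10⁻⁵ × 20.2 × (1108)² = 1.118 × 10⁻⁵ × 20.2 × 1,227,664 ≈ 277.3 × g
Target RCF = 1.25 × 277.3 ≈ 346.6 × g
Your rotor: r = 25.1 / 2 = 12.55 cm
346.6 = 1.118 × 10⁻⁵ × 12.55 × N²
N² = 346.6 / (14.0309 × 10⁻⁵) = 2,470,262
N ≈ √2,470,262 ≈ 1,571.7

1572 RPM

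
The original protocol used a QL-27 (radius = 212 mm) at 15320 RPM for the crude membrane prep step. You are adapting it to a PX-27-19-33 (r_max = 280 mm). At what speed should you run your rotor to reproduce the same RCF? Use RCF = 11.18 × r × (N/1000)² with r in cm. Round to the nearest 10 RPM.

≈ 13330 RPM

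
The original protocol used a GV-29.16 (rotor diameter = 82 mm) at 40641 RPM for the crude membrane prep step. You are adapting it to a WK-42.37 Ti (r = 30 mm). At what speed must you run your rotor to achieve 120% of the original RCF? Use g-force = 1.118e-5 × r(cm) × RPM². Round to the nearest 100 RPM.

52000 RPM

Original rotor: r = 82 mm / 2 = 41 mm = 4.1 cm
RCF_original = 1.118 × 10⁻⁵ × 4.1 × (40641)² = 1.118 × 10⁻⁵ × 4.1 × 1,651,690,881 ≈ 75,710.2 × g
Target RCF = 1.2 × 75,710.2 ≈ 90,852.2 × g
Your rotor: r = 30 mm = 3.0 cm
90,852.2 = 1.118 × 10⁻⁵ × 3 × N²
N² = 90,852.2 / (3.354 × 10⁻⁵) = 2,708,771,616
N ≈ √2,708,771,616 ≈ 52,045.9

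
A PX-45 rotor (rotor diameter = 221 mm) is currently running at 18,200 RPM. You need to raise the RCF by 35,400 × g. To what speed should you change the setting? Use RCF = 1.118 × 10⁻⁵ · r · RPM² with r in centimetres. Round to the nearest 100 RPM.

N₂ ≈ 24900 RPM

r = 221 mm / 2 = 110.5 mm = 11.05 cm
Current RCF = 1.118 × 10⁻⁵ × 11.05 × (18200)² = 1.118 × 10⁻⁵ × 11.05 × 331,240,000 ≈ 40,921.1 × g
Target RCF = 40,921.1 + 35,400 = 76,321.1 × g
N² = 76,321.1 / (12.3539 × 10⁻⁵) = 617,789,524
N ≈ √617,789,524 ≈ 24,855.4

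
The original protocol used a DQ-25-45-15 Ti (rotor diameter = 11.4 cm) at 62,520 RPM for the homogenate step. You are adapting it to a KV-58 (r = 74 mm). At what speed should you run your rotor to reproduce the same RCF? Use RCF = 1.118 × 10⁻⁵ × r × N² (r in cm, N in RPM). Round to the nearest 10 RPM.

≈ 54870 RPM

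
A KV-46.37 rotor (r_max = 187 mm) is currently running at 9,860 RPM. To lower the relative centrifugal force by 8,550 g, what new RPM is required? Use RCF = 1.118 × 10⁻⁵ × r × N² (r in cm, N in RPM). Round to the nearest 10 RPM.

≈ 7500 RPM

r = 187 mm = 18.7 cm
Current RCF = 1.118 × 10⁻⁵ × 18.7 × (9860)² = 1.118 × 10⁻⁵ × 18.7 × 97,219,600 ≈ 20,325.3 × g
Target RCF = 20,325.3 − 8,550 = 11,775.3 × g
N² = 11,775.3 / (20.9066 × 10⁻⁵) = 56,323,362
N ≈ √56,323,362 ≈ 7,504.9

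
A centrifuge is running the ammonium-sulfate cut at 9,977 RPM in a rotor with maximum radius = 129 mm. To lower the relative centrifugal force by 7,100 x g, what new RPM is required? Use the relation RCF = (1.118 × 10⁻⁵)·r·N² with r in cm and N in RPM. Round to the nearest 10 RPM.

r = 129 mm = 12.9 cm
Current RCF = 1.118 × 10⁻⁵ × 12.9 × (9977)² = 1.118 × 10⁻⁵ × 12.9 × 99,540,529 ≈ 14,355.9 × g
Target RCF = 14,355.9 − 7,100 = 7,255.9 × g
N² = 7,255.9 / (14.4222 × 10⁻⁵) = 50,310,632
N ≈ √50,310,632 ≈ 7,093.0

≈ 7090 RPM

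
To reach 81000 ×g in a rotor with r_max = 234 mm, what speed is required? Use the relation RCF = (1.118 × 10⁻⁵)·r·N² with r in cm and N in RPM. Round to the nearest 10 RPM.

≈ 17600 RPM

r = 234 mm = 23.4 cm
81,000 = 1.118 × 10⁻⁵ × 23.4 × N²
N² = 81,000 / (26.1612 × 10⁻⁵) = 309,618,825
N ≈ √309,618,825 ≈ 17,596.0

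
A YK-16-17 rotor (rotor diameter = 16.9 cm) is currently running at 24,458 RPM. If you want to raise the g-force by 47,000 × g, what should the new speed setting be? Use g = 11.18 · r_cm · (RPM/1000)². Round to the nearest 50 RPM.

N₂ ≈ 33100 RPM

r = 16.9 / 2 = 8.45 cm
Current RCF = 11.18 × 8.45 × (24.458)² = 11.18 × 8.45 × 598.193764 ≈ 56,512 × g
Target RCF = 56,512 + 47,000 = 103,512 × g
(N/1000)² = 103,512 / 94.471 = 1095.701
N = 1000 × √1095.701 ≈ 33,101.4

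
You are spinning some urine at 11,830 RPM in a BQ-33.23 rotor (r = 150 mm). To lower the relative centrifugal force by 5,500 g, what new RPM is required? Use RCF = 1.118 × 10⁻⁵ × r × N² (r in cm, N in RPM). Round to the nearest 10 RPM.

N₂ ≈ 10350 RPM

r = 150 mm = 15.0 cm
Current RCF = 1.118 × 10⁻⁵ × 15 × (11830)² = 1.118 × 10⁻⁵ × 15 × 139,948,900 ≈ 23,469.4 × g
Target RCF = 23,469.4 − 5,500 = 17,969.4 × g
N² = 17,969.4 / (16.77 × 10⁻⁵) = 107,152,057
N ≈ √107,152,057 ≈ 10,351.4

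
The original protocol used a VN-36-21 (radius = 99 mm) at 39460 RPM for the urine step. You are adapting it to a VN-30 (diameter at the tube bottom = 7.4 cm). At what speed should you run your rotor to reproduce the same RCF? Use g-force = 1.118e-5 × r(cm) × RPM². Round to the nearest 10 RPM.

64550 RPM

Original rotor: r = 99 mm = 9.9 cm
RCF = 1.118 × 10⁻⁵ × r × N²
RCF_original = 1.118 × 10⁻⁵ × 9.9 × (39460)² = 1.118 × 10⁻⁵ × 9.9 × 1,557,091,600 ≈ 172,342 × g
Your rotor: r = 7.4 / 2 = 3.7 cm
172,342 = 1.118 × 10⁻⁵ × 3.7 × N²
N² = 172,342 / (4.1366 × 10⁻⁵) = 4,166,271,817
N ≈ √4,166,271,817 ≈ 64,546.7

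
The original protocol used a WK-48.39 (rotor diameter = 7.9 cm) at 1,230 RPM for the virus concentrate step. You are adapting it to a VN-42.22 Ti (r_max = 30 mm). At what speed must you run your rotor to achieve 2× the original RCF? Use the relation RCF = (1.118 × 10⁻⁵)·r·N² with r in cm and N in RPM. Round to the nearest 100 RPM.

Original rotor: r = 7.9 / 2 = 3.95 cm
RCF_original = 1.118 × 10⁻⁵ × 3.95 × (1230)² = 1.118 × 10⁻⁵ × 3.95 × 1,512,900 ≈ 66.8 × g
Target RCF = 2 × 66.8 ≈ 133.6 × g
Your rotor: r = 30 mm = 3.0 cm
133.6 = 1.118 × 10⁻⁵ × 3 × N²
N² = 133.6 / (3.354 × 10⁻⁵) = 3,983,304
N ≈ √3,983,304 ≈ 1,995.8

≈ 2000 RPM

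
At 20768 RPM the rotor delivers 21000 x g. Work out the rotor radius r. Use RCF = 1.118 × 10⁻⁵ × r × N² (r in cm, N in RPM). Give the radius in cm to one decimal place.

RCF = 1.118 × 10⁻⁵ × r × N²
21000 = 1.118 × 10⁻⁵ × r × (20768)²
r = 21000 / (1.118 × 10⁻⁵ × 431,309,824) = 21000 / 4822.044 ≈ 4.355 cm

r ≈ 4.4 cm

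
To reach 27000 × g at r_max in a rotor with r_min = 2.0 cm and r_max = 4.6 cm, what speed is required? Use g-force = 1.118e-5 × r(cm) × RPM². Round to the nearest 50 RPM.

22900 RPM

Use r_max = 4.6 cm.
27,000 = 1.118 × 10⁻⁵ × 4.6 × N²
N² = 27,000 / (5.1428 × 10⁻⁵) = 525,005,833
N ≈ √525,005,833 ≈ 22,913.0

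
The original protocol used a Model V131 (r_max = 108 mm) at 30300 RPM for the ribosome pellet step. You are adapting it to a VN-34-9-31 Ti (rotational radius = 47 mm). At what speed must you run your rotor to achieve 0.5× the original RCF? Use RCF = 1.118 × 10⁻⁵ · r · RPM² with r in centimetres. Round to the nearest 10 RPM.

32480 RPM

Original rotor: r = 108 mm = 10.8 cm
RCF_original = 1.118 × 10⁻⁵ × 10.8 × (30300)² = 1.118 × 10⁻⁵ × 10.8 × 918,090,000 ≈ 110,853.9 × g
Target RCF = 0.5 × 110,853.9 ≈ 55,426.9 × g
Your rotor: r = 47 mm = 4.7 cm
55,426.9 = 1.118 × 10⁻⁵ × 4.7 × N²
N² = 55,426.9 / (5.2546 × 10⁻⁵) = 1,054,826,247
N ≈ √1,054,826,247 ≈ 32,478.1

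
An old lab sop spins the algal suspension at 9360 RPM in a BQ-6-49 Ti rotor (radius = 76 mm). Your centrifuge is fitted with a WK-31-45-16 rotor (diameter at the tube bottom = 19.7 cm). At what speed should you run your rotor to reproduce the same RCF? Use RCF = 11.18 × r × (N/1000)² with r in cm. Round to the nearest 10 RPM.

≈ 8220 RPM

Original rotor: r = 76 mm = 7.6 cm
RCF_original = 11.18 × 7.6 × (9.36)² = 11.18 × 7.6 × 87.6096 ≈ 7,444 × g
Your rotor: r = 19.7 / 2 = 9.85 cm
7,444 = 11.18 × 9.85 × (N/1000)²
(N/1000)² = 7,444 / 110.123 = 67.59714
N = 1000 × √67.59714 ≈ 8,221.7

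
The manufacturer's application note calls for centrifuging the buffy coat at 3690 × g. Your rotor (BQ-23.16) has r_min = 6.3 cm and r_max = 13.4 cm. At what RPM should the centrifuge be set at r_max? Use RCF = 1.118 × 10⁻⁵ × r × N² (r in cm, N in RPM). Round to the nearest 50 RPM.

4950 RPM

Use r_max = 13.4 cm.
3,690 = 1.118 × 10⁻⁵ × 13.4 × N²
N² = 3,690 / (14.9812 × 10⁻⁵) = 24,630,871
N ≈ √24,630,871 ≈ 4,962.9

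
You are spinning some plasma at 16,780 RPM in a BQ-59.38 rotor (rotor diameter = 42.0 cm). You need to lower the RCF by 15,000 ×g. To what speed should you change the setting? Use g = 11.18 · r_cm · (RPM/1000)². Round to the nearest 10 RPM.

N₂ ≈ 14750 RPM

r = 42.0 / 2 = 21 cm
Current RCF = 11.18 × 21 × (16.78)² = 11.18 × 21 × 281.5684 ≈ 66,106.6 × g
Target RCF = 66,106.6 − 15,000 = 51,106.6 × g
(N/1000)² = 51,106.6 / 234.78 = 217.6787
N = 1000 × √217.6787 ≈ 14,753.9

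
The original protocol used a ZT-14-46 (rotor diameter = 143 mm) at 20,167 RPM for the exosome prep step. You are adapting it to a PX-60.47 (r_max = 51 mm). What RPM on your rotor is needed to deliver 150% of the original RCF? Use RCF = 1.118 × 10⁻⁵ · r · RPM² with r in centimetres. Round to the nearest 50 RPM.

29250 RPM

Original rotor: r = 143 mm / 2 = 71.5 mm = 7.15 cm
RCF = 1.118 × 10⁻⁵ × r × N²
RCF_original = 1.118 × 10⁻⁵ × 7.15 × (20167)² = 1.118 × 10⁻⁵ × 7.15 × 406,707,889 ≈ 32,511 × g
Target RCF = 1.5 × 32,511 ≈ 48,766.5 × g
Your rotor: r = 51 mm = 5.1 cm
48,766.5 = 1.118 × 10⁻⁵ × 5.1 × N²
N² = 48,766.5 / (5.7018 × 10⁻⁵) = 855,282,542
N ≈ √855,282,542 ≈ 29,245.2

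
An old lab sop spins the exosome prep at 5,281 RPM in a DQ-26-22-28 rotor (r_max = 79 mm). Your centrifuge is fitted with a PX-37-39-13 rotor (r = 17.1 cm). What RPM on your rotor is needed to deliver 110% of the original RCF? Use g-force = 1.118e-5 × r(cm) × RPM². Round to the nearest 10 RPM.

Original rotor: r = 79 mm = 7.9 cm
RCF = 1.118 × 10⁻⁵ × r × N²
RCF_original = 1.118 × 10⁻⁵ × 7.9 × (5281)² = 1.118 × 10⁻⁵ × 7.9 × 27,888,961 ≈ 2,463.2 × g
Target RCF = 1.1 × 2,463.2 ≈ 2,709.5 × g
2,709.5 = 1.118 × 10⁻⁵ × 17.1 × N²
N² = 2,709.5 / (19.1178 × 10⁻⁵) = 14,172,656
N ≈ √14,172,656 ≈ 3,764.7

≈ 3760 RPM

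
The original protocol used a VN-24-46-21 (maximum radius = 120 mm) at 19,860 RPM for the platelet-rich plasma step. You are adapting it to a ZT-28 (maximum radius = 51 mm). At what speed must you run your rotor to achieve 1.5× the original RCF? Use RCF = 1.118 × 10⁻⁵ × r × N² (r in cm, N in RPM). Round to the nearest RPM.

Original rotor: r = 120 mm = 12.0 cm
RCF_original = 1.118 × 10⁻⁵ × 12 × (19860)² = 1.118 × 10⁻⁵ × 12 × 394,419,600 ≈ 52,915.3 × g
Target RCF = 1.5 × 52,915.3 ≈ 79,373 × g
Your rotor: r = 51 mm = 5.1 cm
79,373 = 1.118 × 10⁻⁵ × 5.1 × N²
N² = 79,373 / (5.7018 × 10⁻⁵) = 1,392,069,171
N ≈ √1,392,069,171 ≈ 37,310.4

≈ 37310 RPM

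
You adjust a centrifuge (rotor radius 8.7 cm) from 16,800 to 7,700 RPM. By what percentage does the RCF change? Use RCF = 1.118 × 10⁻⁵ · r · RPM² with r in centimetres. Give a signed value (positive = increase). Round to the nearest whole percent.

-79%

RCF ∝ N², so the ratio is (7700/16800)² = (0.458333)² = 0.2101.
Change = 0.2101 − 1 = -0.7899 → -79.0%.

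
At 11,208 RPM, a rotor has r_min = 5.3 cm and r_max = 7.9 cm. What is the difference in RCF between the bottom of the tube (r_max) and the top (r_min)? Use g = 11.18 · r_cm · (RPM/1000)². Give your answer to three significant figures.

RCF_max = 11.18 × 7.9 × (11.208)² = 11.18 × 7.9 × 125.619264 ≈ 11,094.9 × g
RCF_min = 11.18 × 5.3 × (11.208)² = 11.18 × 5.3 × 125.619264 ≈ 7,443.4 × g
ΔRCF = 11,094.9 − 7,443.4 = 3,651.5

3650 × g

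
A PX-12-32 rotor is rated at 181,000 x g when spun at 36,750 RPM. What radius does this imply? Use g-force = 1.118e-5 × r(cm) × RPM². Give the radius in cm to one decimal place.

12.0 cm

181000 = 1.118 × 10⁻⁵ × r × (36750)²
r = 181000 / (1.118 × 10⁻⁵ × 1,350,562,500) = 181000 / 15099.29 ≈ 11.987 cm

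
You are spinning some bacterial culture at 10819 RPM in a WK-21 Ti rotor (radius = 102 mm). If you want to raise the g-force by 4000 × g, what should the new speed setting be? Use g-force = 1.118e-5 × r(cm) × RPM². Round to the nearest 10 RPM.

≈ 12330 RPM

r = 102 mm = 10.2 cm
Current RCF = 1.118 × 10⁻⁵ × 10.2 × (10819)² = 1.118 × 10⁻⁵ × 10.2 × 117,050,761 ≈ 13,348 × g
Target RCF = 13,348 + 4,000 = 17,348 × g
N² = 17,348 / (11.4036 × 10⁻⁵) = 152,127,398
N ≈ √152,127,398 ≈ 12,334.0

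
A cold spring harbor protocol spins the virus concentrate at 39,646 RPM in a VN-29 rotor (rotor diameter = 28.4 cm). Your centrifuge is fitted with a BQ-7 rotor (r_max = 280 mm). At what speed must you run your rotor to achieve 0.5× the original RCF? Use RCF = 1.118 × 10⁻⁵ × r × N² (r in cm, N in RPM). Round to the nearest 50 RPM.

Original rotor: r = 28.4 / 2 = 14.2 cm
RCF_original = 1.118 × 10⁻⁵ × 14.2 × (39646)² = 1.118 × 10⁻⁵ × 14.2 × 1,571,805,316 ≈ 249,533.5 × g
Target RCF = 0.5 × 249,533.5 ≈ 124,766.8 × g
Your rotor: r = 280 mm = 28.0 cm
124,766.8 = 1.118 × 10⁻⁵ × 28 × N²
N² = 124,766.8 / (31.304 × 10⁻⁵) = 398,565,040
N ≈ √398,565,040 ≈ 19,964.1

19950 RPM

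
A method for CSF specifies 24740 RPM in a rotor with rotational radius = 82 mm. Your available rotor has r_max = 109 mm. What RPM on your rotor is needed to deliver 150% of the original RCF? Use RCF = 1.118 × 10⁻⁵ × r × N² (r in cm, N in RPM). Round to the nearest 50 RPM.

≈ 26300 RPM

Original rotor: r = 82 mm = 8.2 cm
RCF_original = 1.118 × 10⁻⁵ × 8.2 × (24740)² = 1.118 × 10⁻⁵ × 8.2 × 612,067,600 ≈ 56,111.9 × g
Target RCF = 1.5 × 56,111.9 ≈ 84,167.9 × g
Your rotor: r = 109 mm = 10.9 cm
84,167.9 = 1.118 × 10⁻⁵ × 10.9 × N²
N² = 84,167.9 / (12.1862 × 10⁻⁵) = 690,682,083
N ≈ √690,682,083 ≈ 26,280.8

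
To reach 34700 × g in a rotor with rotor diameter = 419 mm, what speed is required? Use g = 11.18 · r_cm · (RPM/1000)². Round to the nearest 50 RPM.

12150 RPM

r = 419 mm / 2 = 209.5 mm = 20.95 cm
RCF = 11.18 × r × (N/1000)²
34,700 = 11.18 × 20.95 × (N/1000)²
(N/1000)² = 34,700 / 234.221 = 148.1507
N = 1000 × √148.1507 ≈ 12,171.7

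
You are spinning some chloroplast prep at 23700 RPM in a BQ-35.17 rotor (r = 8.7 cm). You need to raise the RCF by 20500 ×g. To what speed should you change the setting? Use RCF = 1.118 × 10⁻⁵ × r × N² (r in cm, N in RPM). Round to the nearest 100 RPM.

N₂ ≈ 27800 RPM

Current RCF = 1.118 × 10⁻⁵ × 8.7 × (23700)² = 1.118 × 10⁻⁵ × 8.7 × 561,690,000 ≈ 54,633.3 × g
Target RCF = 54,633.3 + 20,500 = 75,133.3 × g
N² = 75,133.3 / (9.7266 × 10⁻⁵) = 772,451,833
N ≈ √772,451,833 ≈ 27,793.0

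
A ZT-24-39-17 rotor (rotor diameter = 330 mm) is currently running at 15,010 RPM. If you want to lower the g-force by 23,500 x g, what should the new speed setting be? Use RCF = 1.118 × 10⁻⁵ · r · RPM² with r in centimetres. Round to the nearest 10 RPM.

9890 RPM

r = 330 mm / 2 = 165 mm = 16.5 cm
Current RCF = 1.118 × 10⁻⁵ × 16.5 × (15010)² = 1.118 × 10⁻⁵ × 16.5 × 225,300,100 ≈ 41,561.1 × g
Target RCF = 41,561.1 − 23,500 = 18,061.1 × g
N² = 18,061.1 / (18.447 × 10⁻⁵) = 97,908,061
N ≈ √97,908,061 ≈ 9,894.9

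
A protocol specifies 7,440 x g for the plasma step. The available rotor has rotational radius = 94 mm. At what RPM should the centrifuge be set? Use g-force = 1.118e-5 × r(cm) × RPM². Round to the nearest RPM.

≈ 8414 RPM

r = 94 mm = 9.4 cm
RCF = 1.118 × 10⁻⁵ × r × N²
7,440 = 1.118 × 10⁻⁵ × 9.4 × N²
N² = 7,440 / (10.5092 × 10⁻⁵) = 70,795,113
N ≈ √70,795,113 ≈ 8,414.0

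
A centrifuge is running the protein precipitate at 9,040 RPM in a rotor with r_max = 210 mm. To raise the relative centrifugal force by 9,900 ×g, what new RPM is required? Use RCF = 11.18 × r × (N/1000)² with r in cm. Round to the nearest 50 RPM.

≈ 11150 RPM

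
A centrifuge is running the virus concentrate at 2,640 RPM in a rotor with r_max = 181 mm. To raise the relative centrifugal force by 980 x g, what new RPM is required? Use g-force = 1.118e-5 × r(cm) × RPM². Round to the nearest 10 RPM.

3440 RPM

r = 181 mm = 18.1 cm
Current RCF = 1.118 × 10⁻⁵ × 18.1 × (2640)² = 1.118 × 10⁻⁵ × 18.1 × 6,969,600 ≈ 1,410.4 × g
Target RCF = 1,410.4 + 980 = 2,390.4 × g
N² = 2,390.4 / (20.2358 × 10⁻⁵) = 11,812,728
N ≈ √11,812,728 ≈ 3,437.0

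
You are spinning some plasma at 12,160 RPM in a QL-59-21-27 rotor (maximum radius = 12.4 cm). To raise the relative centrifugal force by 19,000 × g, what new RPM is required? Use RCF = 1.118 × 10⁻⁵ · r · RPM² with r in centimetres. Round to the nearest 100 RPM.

≈ 16900 RPM

Current RCF = 1.118 × 10⁻⁵ × 12.4 × (12160)² = 1.118 × 10⁻⁵ × 12.4 × 147,865,600 ≈ 20,498.9 × g
Target RCF = 20,498.9 + 19,000 = 39,498.9 × g
N² = 39,498.9 / (13.8632 × 10⁻⁵) = 284,919,066
N ≈ √284,919,066 ≈ 16,879.5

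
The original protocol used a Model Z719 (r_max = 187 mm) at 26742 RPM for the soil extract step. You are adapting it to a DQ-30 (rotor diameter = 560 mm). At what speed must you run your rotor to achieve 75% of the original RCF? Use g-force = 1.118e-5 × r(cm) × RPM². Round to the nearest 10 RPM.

Original rotor: r = 187 mm = 18.7 cm
RCF_original = 1.118 × 10⁻⁵ × 18.7 × (26742)² = 1.118 × 10⁻⁵ × 18.7 × 715,134,564 ≈ 149,510.3 × g
Target RCF = 0.75 × 149,510.3 ≈ 112,132.7 × g
Your rotor: r = 560 mm / 2 = 280 mm = 28 cm
112,132.7 = 1.118 × 10⁻⁵ × 28 × N²
N² = 112,132.7 / (31.304 × 10⁻⁵) = 358,205,661
N ≈ √358,205,661 ≈ 18,926.3

≈ 18930 RPM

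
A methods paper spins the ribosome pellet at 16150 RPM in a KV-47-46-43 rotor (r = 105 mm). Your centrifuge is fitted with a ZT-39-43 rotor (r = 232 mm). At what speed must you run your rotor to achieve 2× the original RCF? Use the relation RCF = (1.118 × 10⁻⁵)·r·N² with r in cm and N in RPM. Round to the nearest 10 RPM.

≈ 15370 RPM

Original rotor: r = 105 mm = 10.5 cm
RCF_original = 1.118 × 10⁻⁵ × 10.5 × (16150)² = 1.118 × 10⁻⁵ × 10.5 × 260,822,500 ≈ 30,618 × g
Target RCF = 2 × 30,618 ≈ 61,236 × g
Your rotor: r = 232 mm = 23.2 cm
61,236 = 1.118 × 10⁻⁵ × 23.2 × N²
N² = 61,236 / (25.9376 × 10⁻⁵) = 236,089,692
N ≈ √236,089,692 ≈ 15,365.2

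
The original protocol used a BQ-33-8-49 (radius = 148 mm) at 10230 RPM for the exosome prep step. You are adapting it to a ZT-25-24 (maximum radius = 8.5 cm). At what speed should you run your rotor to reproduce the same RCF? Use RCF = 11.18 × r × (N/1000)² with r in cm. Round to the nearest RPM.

≈ 13499 RPM

Original rotor: r = 148 mm = 14.8 cm
RCF_original = 11.18 × 14.8 × (10.23)² = 11.18 × 14.8 × 104.6529 ≈ 17,316.3 × g
17,316.3 = 11.18 × 8.5 × (N/1000)²
(N/1000)² = 17,316.3 / 95.03 = 182.2193
N = 1000 × √182.2193 ≈ 13,498.9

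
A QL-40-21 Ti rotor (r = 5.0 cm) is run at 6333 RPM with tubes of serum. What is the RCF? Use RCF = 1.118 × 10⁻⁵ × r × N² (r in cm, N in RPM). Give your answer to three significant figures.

≈ 2240 × g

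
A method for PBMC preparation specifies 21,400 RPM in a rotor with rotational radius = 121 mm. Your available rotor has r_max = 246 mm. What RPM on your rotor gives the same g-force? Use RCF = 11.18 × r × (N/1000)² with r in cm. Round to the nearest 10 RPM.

Original rotor: r = 121 mm = 12.1 cm
RCF = 11.18 × r × (N/1000)²
RCF_original = 11.18 × 12.1 × (21.4)² = 11.18 × 12.1 × 457.96 ≈ 61,951.9 × g
Your rotor: r = 246 mm = 24.6 cm
61,951.9 = 11.18 × 24.6 × (N/1000)²
(N/1000)² = 61,951.9 / 275.028 = 225.2567
N = 1000 × √225.2567 ≈ 15,008.6

≈ 15010 RPM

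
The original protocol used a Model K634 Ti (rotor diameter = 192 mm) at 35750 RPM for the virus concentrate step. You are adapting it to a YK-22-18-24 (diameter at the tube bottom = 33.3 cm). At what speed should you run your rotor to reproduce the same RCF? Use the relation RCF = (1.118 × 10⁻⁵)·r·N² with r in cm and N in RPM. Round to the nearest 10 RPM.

Original rotor: r = 192 mm / 2 = 96 mm = 9.6 cm
RCF_original = 1.118 × 10⁻⁵ × 9.6 × (35750)² = 1.118 × 10⁻⁵ × 9.6 × 1,278,062,500 ≈ 137,171.9 × g
Your rotor: r = 33.3 / 2 = 16.65 cm
137,171.9 = 1.118 × 10⁻⁵ × 16.65 × N²
N² = 137,171.9 / (18.6147 × 10⁻⁵) = 736,900,944
N ≈ √736,900,944 ≈ 27,145.9

≈ 27150 RPM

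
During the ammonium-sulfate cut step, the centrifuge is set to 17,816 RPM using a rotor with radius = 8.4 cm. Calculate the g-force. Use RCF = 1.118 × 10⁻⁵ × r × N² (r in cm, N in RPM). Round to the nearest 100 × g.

RCF = 1.118 × 10⁻⁵ × 8.4 × (17816)² = 1.118 × 10⁻⁵ × 8.4 × 317,409,856 ≈ 29,808.6 × g

RCF ≈ 29800 ×g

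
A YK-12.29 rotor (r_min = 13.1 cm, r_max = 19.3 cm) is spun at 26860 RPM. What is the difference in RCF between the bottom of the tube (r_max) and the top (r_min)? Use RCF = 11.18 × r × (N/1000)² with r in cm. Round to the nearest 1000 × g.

ΔRCF = 11.18 × (r_max − r_min) × (N/1000)² = 11.18 × 6.2 × 721.4596 ≈ 50,008.7

≈ 50000 ×g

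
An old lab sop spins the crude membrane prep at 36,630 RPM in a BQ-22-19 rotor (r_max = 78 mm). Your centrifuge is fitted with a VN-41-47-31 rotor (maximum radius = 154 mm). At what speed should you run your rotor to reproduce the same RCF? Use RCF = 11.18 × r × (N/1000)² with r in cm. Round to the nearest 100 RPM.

26100 RPM

Original rotor: r = 78 mm = 7.8 cm
RCF_original = 11.18 × 7.8 × (36.63)² = 11.18 × 7.8 × 1,341.7569 ≈ 117,006.6 × g
Your rotor: r = 154 mm = 15.4 cm
117,006.6 = 11.18 × 15.4 × (N/1000)²
(N/1000)² = 117,006.6 / 172.172 = 679.5913
N = 1000 × √679.5913 ≈ 26,069.0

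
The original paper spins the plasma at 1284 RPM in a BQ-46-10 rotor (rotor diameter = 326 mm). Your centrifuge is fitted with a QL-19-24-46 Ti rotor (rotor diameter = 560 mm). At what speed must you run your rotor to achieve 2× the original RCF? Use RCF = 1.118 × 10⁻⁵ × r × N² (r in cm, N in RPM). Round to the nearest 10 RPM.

1390 RPM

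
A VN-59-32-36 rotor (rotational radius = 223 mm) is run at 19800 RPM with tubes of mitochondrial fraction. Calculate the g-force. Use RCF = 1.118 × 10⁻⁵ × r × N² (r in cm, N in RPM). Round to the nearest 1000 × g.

98000 g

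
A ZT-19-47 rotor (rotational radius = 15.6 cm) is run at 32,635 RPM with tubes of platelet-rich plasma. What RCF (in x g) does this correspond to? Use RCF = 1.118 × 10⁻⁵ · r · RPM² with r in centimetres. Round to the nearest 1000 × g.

RCF = 1.118 × 10⁻⁵ × 15.6 × (32635)² = 1.118 × 10⁻⁵ × 15.6 × 1,065,043,225 ≈ 185,752.1 × g

186000 x g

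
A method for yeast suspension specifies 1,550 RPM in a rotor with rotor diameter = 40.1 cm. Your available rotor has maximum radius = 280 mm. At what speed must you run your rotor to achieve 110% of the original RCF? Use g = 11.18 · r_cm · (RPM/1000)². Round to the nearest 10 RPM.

Original rotor: r = 40.1 / 2 = 20.05 cm
RCF_original = 11.18 × 20.05 × (1.55)² = 11.18 × 20.05 × 2.4025 ≈ 538.5 × g
Target RCF = 1.1 × 538.5 ≈ 592.4 × g
Your rotor: r = 280 mm = 28.0 cm
592.4 = 11.18 × 28 × (N/1000)²
(N/1000)² = 592.4 / 313.04 = 1.89241
N = 1000 × √1.89241 ≈ 1,375.6

≈ 1380 RPM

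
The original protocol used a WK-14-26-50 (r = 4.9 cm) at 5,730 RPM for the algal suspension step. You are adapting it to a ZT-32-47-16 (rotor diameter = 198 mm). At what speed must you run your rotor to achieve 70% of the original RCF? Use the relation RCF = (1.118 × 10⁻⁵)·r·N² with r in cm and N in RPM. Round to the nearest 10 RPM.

3370 RPM

RCF_original = 1.118 × 10⁻⁵ × 4.9 × (5730)² = 1.118 × 10⁻⁵ × 4.9 × 32,832,900 ≈ 1,798.7 × g
Target RCF = 0.7 × 1,798.7 ≈ 1,259.1 × g
Your rotor: r = 198 mm / 2 = 99 mm = 9.9 cm
1,259.1 = 1.118 × 10⁻⁵ × 9.9 × N²
N² = 1,259.1 / (11.0682 × 10⁻⁵) = 11,375,833
N ≈ √11,375,833 ≈ 3,372.8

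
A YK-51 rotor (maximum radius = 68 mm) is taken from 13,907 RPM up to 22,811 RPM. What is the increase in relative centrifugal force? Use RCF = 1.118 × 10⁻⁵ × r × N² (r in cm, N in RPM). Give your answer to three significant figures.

24900 x g

r = 68 mm = 6.8 cm
RCF₁ = 1.118 × 10⁻⁵ × 6.8 × (13907)² = 1.118 × 10⁻⁵ × 6.8 × 193,404,649 ≈ 14,703.4 × g
RCF₂ = 1.118 × 10⁻⁵ × 6.8 × (22811)² = 1.118 × 10⁻⁵ × 6.8 × 520,341,721 ≈ 39,558.5 × g
Increase = 39,558.5 − 14,703.4 = 24,855.1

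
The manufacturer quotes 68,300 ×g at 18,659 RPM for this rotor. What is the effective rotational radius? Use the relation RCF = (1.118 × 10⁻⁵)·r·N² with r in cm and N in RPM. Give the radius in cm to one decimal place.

17.5 cm

RCF = 1.118 × 10⁻⁵ × r × N²
68300 = 1.118 × 10⁻⁵ × r × (18659)²
r = 68300 / (1.118 × 10⁻⁵ × 348,158,281) = 68300 / 3892.41 ≈ 17.547 cm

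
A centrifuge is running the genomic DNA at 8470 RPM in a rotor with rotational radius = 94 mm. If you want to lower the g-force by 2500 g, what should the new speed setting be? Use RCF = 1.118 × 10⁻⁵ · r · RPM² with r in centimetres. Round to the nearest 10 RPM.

6920 RPM

r = 94 mm = 9.4 cm
Current RCF = 1.118 × 10⁻⁵ × 9.4 × (8470)² = 1.118 × 10⁻⁵ × 9.4 × 71,740,900 ≈ 7,539.4 × g
Target RCF = 7,539.4 − 2,500 = 5,039.4 × g
N² = 5,039.4 / (10.5092 × 10⁻⁵) = 47,952,270
N ≈ √47,952,270 ≈ 6,924.8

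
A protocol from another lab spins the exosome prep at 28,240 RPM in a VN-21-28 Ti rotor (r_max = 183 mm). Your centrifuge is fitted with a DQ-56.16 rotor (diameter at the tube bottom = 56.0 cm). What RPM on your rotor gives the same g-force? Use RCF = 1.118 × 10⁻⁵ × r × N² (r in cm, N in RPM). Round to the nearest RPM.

Original rotor: r = 183 mm = 18.3 cm
RCF_original = 1.118 × 10⁻⁵ × 18.3 × (28240)² = 1.118 × 10⁻⁵ × 18.3 × 797,497,600 ≈ 163,163.2 × g
Your rotor: r = 56.0 / 2 = 28 cm
163,163.2 = 1.118 × 10⁻⁵ × 28 × N²
N² = 163,163.2 / (31.304 × 10⁻⁵) = 521,221,569
N ≈ √521,221,569 ≈ 22,830.3

≈ 22830 RPM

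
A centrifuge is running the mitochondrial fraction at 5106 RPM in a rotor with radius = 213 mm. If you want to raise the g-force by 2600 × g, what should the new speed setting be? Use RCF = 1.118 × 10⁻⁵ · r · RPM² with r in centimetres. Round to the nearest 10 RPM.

≈ 6080 RPM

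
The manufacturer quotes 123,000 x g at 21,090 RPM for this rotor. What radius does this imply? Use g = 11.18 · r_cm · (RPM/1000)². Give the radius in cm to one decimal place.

r ≈ 24.7 cm

RCF = 11.18 × r × (N/1000)²
123000 = 11.18 × r × (21.09)²
r = 123000 / (11.18 × 444.7881) = 123000 / 4972.731 ≈ 24.735 cm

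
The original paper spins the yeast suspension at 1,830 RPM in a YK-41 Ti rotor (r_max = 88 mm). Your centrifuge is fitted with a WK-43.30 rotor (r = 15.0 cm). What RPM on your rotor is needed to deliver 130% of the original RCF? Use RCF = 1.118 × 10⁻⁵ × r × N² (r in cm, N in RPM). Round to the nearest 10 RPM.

1600 RPM

Original rotor: r = 88 mm = 8.8 cm
RCF_original = 1.118 × 10⁻⁵ × 8.8 × (1830)² = 1.118 × 10⁻⁵ × 8.8 × 3,348,900 ≈ 329.5 × g
Target RCF = 1.3 × 329.5 ≈ 428.4 × g
428.4 = 1.118 × 10⁻⁵ × 15 × N²
N² = 428.4 / (16.77 × 10⁻⁵) = 2,554,562
N ≈ √2,554,562 ≈ 1,598.3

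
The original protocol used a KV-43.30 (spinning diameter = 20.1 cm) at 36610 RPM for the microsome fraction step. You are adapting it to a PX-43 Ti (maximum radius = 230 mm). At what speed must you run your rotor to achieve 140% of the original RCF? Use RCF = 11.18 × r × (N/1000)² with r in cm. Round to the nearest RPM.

28634 RPM

Original rotor: r = 20.1 / 2 = 10.05 cm
RCF_original = 11.18 × 10.05 × (36.61)² = 11.18 × 10.05 × 1,340.2921 ≈ 150,593.9 × g
Target RCF = 1.4 × 150,593.9 ≈ 210,831.5 × g
Your rotor: r = 230 mm = 23.0 cm
210,831.5 = 11.18 × 23 × (N/1000)²
(N/1000)² = 210,831.5 / 257.14 = 819.9094
N = 1000 × √819.9094 ≈ 28,634.1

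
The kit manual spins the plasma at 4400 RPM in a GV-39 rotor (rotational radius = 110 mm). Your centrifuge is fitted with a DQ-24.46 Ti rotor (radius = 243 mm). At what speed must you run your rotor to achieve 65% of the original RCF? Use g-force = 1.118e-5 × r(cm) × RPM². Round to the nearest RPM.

≈ 2387 RPM

Original rotor: r = 110 mm = 11.0 cm
RCF_original = 1.118 × 10⁻⁵ × 11 × (4400)² = 1.118 × 10⁻⁵ × 11 × 19,360,000 ≈ 2,380.9 × g
Target RCF = 0.65 × 2,380.9 ≈ 1,547.6 × g
Your rotor: r = 243 mm = 24.3 cm
1,547.6 = 1.118 × 10⁻⁵ × 24.3 × N²
N² = 1,547.6 / (27.1674 × 10⁻⁵) = 5,696,533
N ≈ √5,696,533 ≈ 2,386.7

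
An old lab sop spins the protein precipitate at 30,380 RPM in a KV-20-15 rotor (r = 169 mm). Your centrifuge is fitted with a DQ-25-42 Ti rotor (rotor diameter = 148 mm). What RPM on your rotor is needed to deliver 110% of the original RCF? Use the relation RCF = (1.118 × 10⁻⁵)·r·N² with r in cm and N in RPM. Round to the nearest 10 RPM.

Original rotor: r = 169 mm = 16.9 cm
RCF = 1.118 × 10⁻⁵ × r × N²
RCF_original = 1.118 × 10⁻⁵ × 16.9 × (30380)² = 1.118 × 10⁻⁵ × 16.9 × 922,944,400 ≈ 174,383 × g
Target RCF = 1.1 × 174,383 ≈ 191,821.3 × g
Your rotor: r = 148 mm / 2 = 74 mm = 7.4 cm
191,821.3 = 1.118 × 10⁻⁵ × 7.4 × N²
N² = 191,821.3 / (8.2732 × 10⁻⁵) = 2,318,586,520
N ≈ √2,318,586,520 ≈ 48,151.7

≈ 48150 RPM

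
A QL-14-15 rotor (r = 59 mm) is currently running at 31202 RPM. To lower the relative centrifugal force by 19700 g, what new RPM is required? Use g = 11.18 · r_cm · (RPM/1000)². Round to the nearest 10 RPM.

≈ 25980 RPM

r = 59 mm = 5.9 cm
Current RCF = 11.18 × 5.9 × (31.202)² = 11.18 × 5.9 × 973.564804 ≈ 64,218.3 × g
Target RCF = 64,218.3 − 19,700 = 44,518.3 × g
(N/1000)² = 44,518.3 / 65.962 = 674.9083
N = 1000 × √674.9083 ≈ 25,979.0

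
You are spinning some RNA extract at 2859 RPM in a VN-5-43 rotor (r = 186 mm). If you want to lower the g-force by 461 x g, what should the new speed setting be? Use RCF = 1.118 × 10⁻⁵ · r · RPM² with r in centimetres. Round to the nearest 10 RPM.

r = 186 mm = 18.6 cm
Current RCF = 1.118 × 10⁻⁵ × 18.6 × (2859)² = 1.118 × 10⁻⁵ × 18.6 × 8,173,881 ≈ 1,699.7 × g
Target RCF = 1,699.7 − 461 = 1,238.7 × g
N² = 1,238.7 / (20.7948 × 10⁻⁵) = 5,956,778
N ≈ √5,956,778 ≈ 2,440.7

≈ 2440 RPM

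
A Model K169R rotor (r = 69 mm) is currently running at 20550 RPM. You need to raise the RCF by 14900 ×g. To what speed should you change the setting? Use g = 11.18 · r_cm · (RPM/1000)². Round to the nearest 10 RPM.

r = 69 mm = 6.9 cm
Current RCF = 11.18 × 6.9 × (20.55)² = 11.18 × 6.9 × 422.3025 ≈ 32,577.3 × g
Target RCF = 32,577.3 + 14,900 = 47,477.3 × g
(N/1000)² = 47,477.3 / 77.142 = 615.4533
N = 1000 × √615.4533 ≈ 24,808.3

≈ 24810 RPM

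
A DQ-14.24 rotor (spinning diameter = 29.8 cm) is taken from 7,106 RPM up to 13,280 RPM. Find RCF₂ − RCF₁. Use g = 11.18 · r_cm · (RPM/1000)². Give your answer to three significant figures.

21000 ×g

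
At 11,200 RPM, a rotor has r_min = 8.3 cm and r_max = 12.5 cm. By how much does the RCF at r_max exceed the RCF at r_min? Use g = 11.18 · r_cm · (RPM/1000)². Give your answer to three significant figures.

ΔRCF = 11.18 × (r_max − r_min) × (N/1000)² = 11.18 × 4.2 × 125.44 ≈ 5,890.2

ΔRCF ≈ 5890 × g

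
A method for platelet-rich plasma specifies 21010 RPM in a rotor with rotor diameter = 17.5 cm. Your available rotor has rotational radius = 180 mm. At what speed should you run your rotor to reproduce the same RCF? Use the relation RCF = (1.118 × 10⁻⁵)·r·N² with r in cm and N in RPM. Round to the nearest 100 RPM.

Original rotor: r = 17.5 / 2 = 8.75 cm
RCF_original = 1.118 × 10⁻⁵ × 8.75 × (21010)² = 1.118 × 10⁻⁵ × 8.75 × 441,420,100 ≈ 43,181.9 × g
Your rotor: r = 180 mm = 18.0 cm
43,181.9 = 1.118 × 10⁻⁵ × 18 × N²
N² = 43,181.9 / (20.124 × 10⁻⁵) = 214,579,110
N ≈ √214,579,110 ≈ 14,648.5

14600 RPM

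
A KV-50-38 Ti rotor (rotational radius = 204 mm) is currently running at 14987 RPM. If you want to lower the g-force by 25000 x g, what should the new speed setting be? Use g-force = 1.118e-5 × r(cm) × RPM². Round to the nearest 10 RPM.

10720 RPM

r = 204 mm = 20.4 cm
Current RCF = 1.118 × 10⁻⁵ × 20.4 × (14987)² = 1.118 × 10⁻⁵ × 20.4 × 224,610,169 ≈ 51,227.3 × g
Target RCF = 51,227.3 − 25,000 = 26,227.3 × g
N² = 26,227.3 / (22.8072 × 10⁻⁵) = 114,995,703
N ≈ √114,995,703 ≈ 10,723.6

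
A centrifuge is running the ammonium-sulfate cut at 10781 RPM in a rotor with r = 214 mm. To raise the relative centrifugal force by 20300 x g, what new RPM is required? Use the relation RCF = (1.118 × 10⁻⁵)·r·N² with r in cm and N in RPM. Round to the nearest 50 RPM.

r = 214 mm = 21.4 cm
Current RCF = 1.118 × 10⁻⁵ × 21.4 × (10781)² = 1.118 × 10⁻⁵ × 21.4 × 116,229,961 ≈ 27,808.3 × g
Target RCF = 27,808.3 + 20,300 = 48,108.3 × g
N² = 48,108.3 / (23.9252 × 10⁻⁵) = 201,077,943
N ≈ √201,077,943 ≈ 14,180.2

14200 RPM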